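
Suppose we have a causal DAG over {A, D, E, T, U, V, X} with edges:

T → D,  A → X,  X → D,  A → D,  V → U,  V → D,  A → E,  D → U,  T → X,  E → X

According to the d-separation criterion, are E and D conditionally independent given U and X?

No

There are 6 undirected paths between E and D; checking each against the conditioning set {U, X}:
Path 1: E → X ← T → D
  X is a collider and X is conditioned on, which opens it; T is a fork and T is not conditioned on — no node blocks this path, so it is active.
Path 2: E → X → D
  X is a chain here and X is conditioned on, so the path is blocked at X.
Path 3: E → X ← A → D
  X is a collider and X is conditioned on, which opens it; A is a fork and A is not conditioned on — no node blocks this path, so it is active.
Path 4: E ← A → X ← T → D
  A is a fork and A is not conditioned on; X is a collider and X is conditioned on, which opens it; T is a fork and T is not conditioned on — no node blocks this path, so it is active.
Path 5: E ← A → X → D
  X is a chain here and X is conditioned on, so the path is blocked at X.
Path 6: E ← A → D
  A is a fork and A is not conditioned on — no node blocks this path, so it is active.
Because an active path exists, E and D are not d-separated.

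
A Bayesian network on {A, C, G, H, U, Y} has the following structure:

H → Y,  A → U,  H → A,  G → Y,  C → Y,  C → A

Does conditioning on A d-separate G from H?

Yes

We examine all 2 paths between G and H:
Path 1: G → Y ← C → A ← H
  Y is a collider here and neither Y nor any of its descendants is conditioned on, so the collider stays closed — the path is blocked at Y.
Path 2: G → Y ← H
  Y is a collider here and neither Y nor any of its descendants is conditioned on, so the collider stays closed — the path is blocked at Y.
All paths are blocked; G ⊥ H | {A} holds.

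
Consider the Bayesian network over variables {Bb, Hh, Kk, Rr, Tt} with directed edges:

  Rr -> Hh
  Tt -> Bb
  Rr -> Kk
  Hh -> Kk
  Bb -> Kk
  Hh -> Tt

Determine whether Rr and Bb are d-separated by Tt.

Yes

Enumerating the 4 paths from Rr to Bb and testing each for blocking by {Tt}:
Path 1: Rr → Hh → Kk ← Bb
  Kk is a collider here and neither Kk nor any of its descendants is conditioned on, so the collider stays closed — the path is blocked at Kk.
Path 2: Rr → Hh → Tt → Bb
  Tt is a chain here and Tt is conditioned on, so the path is blocked at Tt.
Path 3: Rr → Kk ← Hh → Tt → Bb
  Kk is a collider here and neither Kk nor any of its descendants is conditioned on, so the collider stays closed — the path is blocked at Kk.
Path 4: Rr → Kk ← Bb
  Kk is a collider here and neither Kk nor any of its descendants is conditioned on, so the collider stays closed — the path is blocked at Kk.
Since every path is blocked, d-separation holds.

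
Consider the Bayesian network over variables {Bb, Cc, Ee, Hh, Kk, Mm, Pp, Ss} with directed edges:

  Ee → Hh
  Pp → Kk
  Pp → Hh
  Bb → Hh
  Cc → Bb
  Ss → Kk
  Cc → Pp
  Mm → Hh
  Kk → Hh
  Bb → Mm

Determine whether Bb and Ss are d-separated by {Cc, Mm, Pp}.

Enumerating the 6 paths from Bb to Ss and testing each for blocking by {Cc, Mm, Pp}:
Path 1: Bb → Hh ← Pp → Kk ← Ss
  Hh is a collider here and neither Hh nor any of its descendants is conditioned on, so the collider stays closed — the path is blocked at Hh.
Path 2: Bb → Hh ← Kk ← Ss
  Hh is a collider here and neither Hh nor any of its descendants is conditioned on, so the collider stays closed — the path is blocked at Hh.
Path 3: Bb ← Cc → Pp → Hh ← Kk ← Ss
  Cc is a fork here and Cc is conditioned on, so the path is blocked at Cc.
Path 4: Bb ← Cc → Pp → Kk ← Ss
  Cc is a fork here and Cc is conditioned on, so the path is blocked at Cc.
Path 5: Bb → Mm → Hh ← Pp → Kk ← Ss
  Mm is a chain here and Mm is conditioned on, so the path is blocked at Mm.
Path 6: Bb → Mm → Hh ← Kk ← Ss
  Mm is a chain here and Mm is conditioned on, so the path is blocked at Mm.
All paths are blocked; Bb ⊥ Ss | {Cc, Mm, Pp} holds.

Yes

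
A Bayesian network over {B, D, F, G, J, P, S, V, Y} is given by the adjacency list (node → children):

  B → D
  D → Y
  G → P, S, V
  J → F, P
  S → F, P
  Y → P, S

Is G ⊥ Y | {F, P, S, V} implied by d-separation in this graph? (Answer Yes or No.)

No — G and Y are not d-separated given {F, P, S, V}.

There are 6 undirected paths between G and Y; checking each against the conditioning set {F, P, S, V}:
  1. G → S → P ← Y — S:chain[blocks]; P:collider[open] ⇒ blocked
  2. G → S ← Y — S:collider[open] ⇒ active
  3. G → S → F ← J → P ← Y — S:chain[blocks]; F:collider[open]; J:fork[open]; P:collider[open] ⇒ blocked
  4. G → P ← S ← Y — P:collider[open]; S:chain[blocks] ⇒ blocked
  5. G → P ← Y — P:collider[open] ⇒ active
  6. G → P ← J → F ← S ← Y — P:collider[open]; J:fork[open]; F:collider[open]; S:chain[blocks] ⇒ blocked
Because an active path exists, G and Y are not d-separated.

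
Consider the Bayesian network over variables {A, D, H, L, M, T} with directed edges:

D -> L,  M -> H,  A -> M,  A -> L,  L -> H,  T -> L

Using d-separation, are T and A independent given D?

We examine all 2 paths between T and A:
  1. T → L ← A — L:collider[blocks] ⇒ blocked
  2. T → L → H ← M ← A — L:chain[open]; H:collider[blocks]; M:chain[open] ⇒ blocked
Every path is blocked, so T and A are d-separated given {D}.

Yes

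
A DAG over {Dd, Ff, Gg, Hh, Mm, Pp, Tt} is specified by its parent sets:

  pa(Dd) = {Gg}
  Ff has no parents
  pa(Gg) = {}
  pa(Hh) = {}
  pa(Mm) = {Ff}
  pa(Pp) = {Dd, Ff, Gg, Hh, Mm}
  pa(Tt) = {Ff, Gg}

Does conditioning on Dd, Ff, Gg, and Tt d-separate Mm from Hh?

We examine all 4 paths between Mm and Hh:
Path 1: Mm ← Ff → Tt ← Gg → Dd → Pp ← Hh
  Ff is a fork here and Ff is conditioned on, so the path is blocked at Ff.
Path 2: Mm ← Ff → Tt ← Gg → Pp ← Hh
  Ff is a fork here and Ff is conditioned on, so the path is blocked at Ff.
Path 3: Mm ← Ff → Pp ← Hh
  Ff is a fork here and Ff is conditioned on, so the path is blocked at Ff.
Path 4: Mm → Pp ← Hh
  Pp is a collider here and neither Pp nor any of its descendants is conditioned on, so the collider stays closed — the path is blocked at Pp.
All paths are blocked; Mm ⊥ Hh | {Dd, Ff, Gg, Tt} holds.

Yes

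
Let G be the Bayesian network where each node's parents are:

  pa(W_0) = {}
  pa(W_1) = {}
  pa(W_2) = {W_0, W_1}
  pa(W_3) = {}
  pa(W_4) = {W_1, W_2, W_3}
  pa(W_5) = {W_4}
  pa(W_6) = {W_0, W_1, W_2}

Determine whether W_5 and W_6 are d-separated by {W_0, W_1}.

No — W_5 and W_6 are not d-separated given {W_0, W_1}.

Enumerating the 6 paths from W_5 to W_6 and testing each for blocking by {W_0, W_1}:
Path 1: W_5 ← W_4 ← W_2 ← W_0 → W_6
  W_0 is a fork here and W_0 is conditioned on, so the path is blocked at W_0.
Path 2: W_5 ← W_4 ← W_2 ← W_1 → W_6
  W_1 is a fork here and W_1 is conditioned on, so the path is blocked at W_1.
Path 3: W_5 ← W_4 ← W_2 → W_6
  W_4 is a chain and W_4 is not conditioned on; W_2 is a fork and W_2 is not conditioned on — no node blocks this path, so it is active.
Path 4: W_5 ← W_4 ← W_1 → W_2 ← W_0 → W_6
  W_1 is a fork here and W_1 is conditioned on, so the path is blocked at W_1.
Path 5: W_5 ← W_4 ← W_1 → W_2 → W_6
  W_1 is a fork here and W_1 is conditioned on, so the path is blocked at W_1.
Path 6: W_5 ← W_4 ← W_1 → W_6
  W_1 is a fork here and W_1 is conditioned on, so the path is blocked at W_1.
At least one path is unblocked, so d-separation fails.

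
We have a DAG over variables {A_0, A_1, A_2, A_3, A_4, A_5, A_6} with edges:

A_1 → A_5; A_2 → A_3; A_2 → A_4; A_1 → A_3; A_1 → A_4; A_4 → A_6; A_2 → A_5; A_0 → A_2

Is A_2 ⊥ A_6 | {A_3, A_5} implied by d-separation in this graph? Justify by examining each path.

No

Enumerating the 3 paths from A_2 to A_6 and testing each for blocking by {A_3, A_5}:
Path 1: A_2 → A_4 → A_6
  A_4 is a chain and A_4 is not conditioned on — no node blocks this path, so it is active.
Path 2: A_2 → A_5 ← A_1 → A_4 → A_6
  A_5 is a collider and A_5 is conditioned on, which opens it; A_1 is a fork and A_1 is not conditioned on; A_4 is a chain and A_4 is not conditioned on — no node blocks this path, so it is active.
Path 3: A_2 → A_3 ← A_1 → A_4 → A_6
  A_3 is a collider and A_3 is conditioned on, which opens it; A_1 is a fork and A_1 is not conditioned on; A_4 is a chain and A_4 is not conditioned on — no node blocks this path, so it is active.
Since the path A_2 → A_4 → A_6 is active, A_2 and A_6 are not d-separated given {A_3, A_5}.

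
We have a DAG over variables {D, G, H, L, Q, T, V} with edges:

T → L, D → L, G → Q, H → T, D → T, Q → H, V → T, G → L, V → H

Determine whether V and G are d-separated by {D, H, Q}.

Enumerating the 6 paths from V to G and testing each for blocking by {D, H, Q}:
Path 1: V → T ← D → L ← G
  T is a collider here and neither T nor any of its descendants is conditioned on, so the collider stays closed — the path is blocked at T.
Path 2: V → T → L ← G
  L is a collider here and neither L nor any of its descendants is conditioned on, so the collider stays closed — the path is blocked at L.
Path 3: V → T ← H ← Q ← G
  T is a collider here and neither T nor any of its descendants is conditioned on, so the collider stays closed — the path is blocked at T.
Path 4: V → H → T ← D → L ← G
  H is a chain here and H is conditioned on, so the path is blocked at H.
Path 5: V → H → T → L ← G
  H is a chain here and H is conditioned on, so the path is blocked at H.
Path 6: V → H ← Q ← G
  Q is a chain here and Q is conditioned on, so the path is blocked at Q.
Since every path is blocked, d-separation holds.

Yes — V and G are d-separated given {D, H, Q}.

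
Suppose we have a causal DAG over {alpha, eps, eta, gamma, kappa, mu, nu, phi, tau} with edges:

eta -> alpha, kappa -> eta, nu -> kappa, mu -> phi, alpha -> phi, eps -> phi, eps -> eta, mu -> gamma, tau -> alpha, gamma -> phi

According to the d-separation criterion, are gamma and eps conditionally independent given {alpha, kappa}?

Yes

4 paths connect gamma and eps; each must be blocked for d-separation to hold:
Path 1: gamma → phi ← eps
  phi is a collider here and neither phi nor any of its descendants is conditioned on, so the collider stays closed — the path is blocked at phi.
Path 2: gamma → phi ← alpha ← eta ← eps
  phi is a collider here and neither phi nor any of its descendants is conditioned on, so the collider stays closed — the path is blocked at phi.
Path 3: gamma ← mu → phi ← eps
  phi is a collider here and neither phi nor any of its descendants is conditioned on, so the collider stays closed — the path is blocked at phi.
Path 4: gamma ← mu → phi ← alpha ← eta ← eps
  phi is a collider here and neither phi nor any of its descendants is conditioned on, so the collider stays closed — the path is blocked at phi.
Since every path is blocked, d-separation holds.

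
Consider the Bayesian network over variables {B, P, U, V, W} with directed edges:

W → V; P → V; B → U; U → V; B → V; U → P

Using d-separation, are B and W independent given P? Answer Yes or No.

Yes

Enumerating the 3 paths from B to W and testing each for blocking by {P}:
Path 1: B → V ← W
  V is a collider here and neither V nor any of its descendants is conditioned on, so the collider stays closed — the path is blocked at V.
Path 2: B → U → V ← W
  V is a collider here and neither V nor any of its descendants is conditioned on, so the collider stays closed — the path is blocked at V.
Path 3: B → U → P → V ← W
  P is a chain here and P is conditioned on, so the path is blocked at P.
Since every path is blocked, d-separation holds.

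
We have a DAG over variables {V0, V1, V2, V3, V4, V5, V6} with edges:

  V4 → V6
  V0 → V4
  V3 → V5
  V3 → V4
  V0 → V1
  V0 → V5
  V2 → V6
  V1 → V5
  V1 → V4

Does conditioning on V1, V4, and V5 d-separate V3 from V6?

We examine all 5 paths between V3 and V6:
Path 1: V3 → V4 → V6
  V4 is a chain here and V4 is conditioned on, so the path is blocked at V4.
Path 2: V3 → V5 ← V1 → V4 → V6
  V1 is a fork here and V1 is conditioned on, so the path is blocked at V1.
Path 3: V3 → V5 ← V1 ← V0 → V4 → V6
  V1 is a chain here and V1 is conditioned on, so the path is blocked at V1.
Path 4: V3 → V5 ← V0 → V4 → V6
  V4 is a chain here and V4 is conditioned on, so the path is blocked at V4.
Path 5: V3 → V5 ← V0 → V1 → V4 → V6
  V1 is a chain here and V1 is conditioned on, so the path is blocked at V1.
Since every path is blocked, d-separation holds.

Yes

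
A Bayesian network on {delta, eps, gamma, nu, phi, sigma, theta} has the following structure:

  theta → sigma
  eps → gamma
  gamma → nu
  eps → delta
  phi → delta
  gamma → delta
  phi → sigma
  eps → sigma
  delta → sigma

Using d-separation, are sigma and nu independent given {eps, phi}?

We examine all 6 paths between sigma and nu:
Path 1: sigma ← eps → gamma → nu
  eps is a fork here and eps is conditioned on, so the path is blocked at eps.
Path 2: sigma ← eps → delta ← gamma → nu
  eps is a fork here and eps is conditioned on, so the path is blocked at eps.
Path 3: sigma ← delta ← eps → gamma → nu
  eps is a fork here and eps is conditioned on, so the path is blocked at eps.
Path 4: sigma ← delta ← gamma → nu
  delta is a chain and delta is not conditioned on; gamma is a fork and gamma is not conditioned on — no node blocks this path, so it is active.
Path 5: sigma ← phi → delta ← eps → gamma → nu
  phi is a fork here and phi is conditioned on, so the path is blocked at phi.
Path 6: sigma ← phi → delta ← gamma → nu
  phi is a fork here and phi is conditioned on, so the path is blocked at phi.
Because an active path exists, sigma and nu are not d-separated.

No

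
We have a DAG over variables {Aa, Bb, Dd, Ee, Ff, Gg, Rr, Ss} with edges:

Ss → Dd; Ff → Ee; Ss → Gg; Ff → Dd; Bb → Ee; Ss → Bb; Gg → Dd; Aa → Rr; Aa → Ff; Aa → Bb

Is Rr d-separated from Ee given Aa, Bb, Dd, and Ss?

Enumerating the 6 paths from Rr to Ee and testing each for blocking by {Aa, Bb, Dd, Ss}:
  1. Rr ← Aa → Ff → Ee — Aa:fork[blocks]; Ff:chain[open] ⇒ blocked
  2. Rr ← Aa → Ff → Dd ← Gg ← Ss → Bb → Ee — Aa:fork[blocks]; Ff:chain[open]; Dd:collider[open]; Gg:chain[open]; Ss:fork[blocks]; Bb:chain[blocks] ⇒ blocked
  3. Rr ← Aa → Ff → Dd ← Ss → Bb → Ee — Aa:fork[blocks]; Ff:chain[open]; Dd:collider[open]; Ss:fork[blocks]; Bb:chain[blocks] ⇒ blocked
  4. Rr ← Aa → Bb → Ee — Aa:fork[blocks]; Bb:chain[blocks] ⇒ blocked
  5. Rr ← Aa → Bb ← Ss → Dd ← Ff → Ee — Aa:fork[blocks]; Bb:collider[open]; Ss:fork[blocks]; Dd:collider[open]; Ff:fork[open] ⇒ blocked
  6. Rr ← Aa → Bb ← Ss → Gg → Dd ← Ff → Ee — Aa:fork[blocks]; Bb:collider[open]; Ss:fork[blocks]; Gg:chain[open]; Dd:collider[open]; Ff:fork[open] ⇒ blocked
Since every path is blocked, d-separation holds.

Yes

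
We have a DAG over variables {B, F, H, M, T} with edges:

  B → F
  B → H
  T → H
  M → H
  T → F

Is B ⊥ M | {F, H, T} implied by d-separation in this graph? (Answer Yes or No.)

No

2 paths connect B and M; each must be blocked for d-separation to hold:
  1. B → H ← M — H:collider[open] ⇒ active
  2. B → F ← T → H ← M — F:collider[open]; T:fork[blocks]; H:collider[open] ⇒ blocked
Because an active path exists, B and M are not d-separated.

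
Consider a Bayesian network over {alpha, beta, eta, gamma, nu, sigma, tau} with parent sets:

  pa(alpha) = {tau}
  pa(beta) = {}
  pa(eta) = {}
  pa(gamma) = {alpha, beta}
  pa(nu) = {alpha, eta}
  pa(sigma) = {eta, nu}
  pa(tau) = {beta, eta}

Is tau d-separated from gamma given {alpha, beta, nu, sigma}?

Yes

There are 4 undirected paths between tau and gamma; checking each against the conditioning set {alpha, beta, nu, sigma}:
  1. tau ← beta → gamma — beta:fork[blocks] ⇒ blocked
  2. tau → alpha → gamma — alpha:chain[blocks] ⇒ blocked
  3. tau ← eta → sigma ← nu ← alpha → gamma — eta:fork[open]; sigma:collider[open]; nu:chain[blocks]; alpha:fork[blocks] ⇒ blocked
  4. tau ← eta → nu ← alpha → gamma — eta:fork[open]; nu:collider[open]; alpha:fork[blocks] ⇒ blocked
All paths are blocked; tau ⊥ gamma | {alpha, beta, nu, sigma} holds.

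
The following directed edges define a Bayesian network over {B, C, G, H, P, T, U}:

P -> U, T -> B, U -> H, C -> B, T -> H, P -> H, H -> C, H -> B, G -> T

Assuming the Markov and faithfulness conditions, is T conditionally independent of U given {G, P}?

Yes — T and U are d-separated given {G, P}.

6 paths connect T and U; each must be blocked for d-separation to hold:
Path 1: T → H ← U
  H is a collider here and neither H nor any of its descendants is conditioned on, so the collider stays closed — the path is blocked at H.
Path 2: T → H ← P → U
  H is a collider here and neither H nor any of its descendants is conditioned on, so the collider stays closed — the path is blocked at H.
Path 3: T → B ← H ← U
  B is a collider here and neither B nor any of its descendants is conditioned on, so the collider stays closed — the path is blocked at B.
Path 4: T → B ← H ← P → U
  B is a collider here and neither B nor any of its descendants is conditioned on, so the collider stays closed — the path is blocked at B.
Path 5: T → B ← C ← H ← U
  B is a collider here and neither B nor any of its descendants is conditioned on, so the collider stays closed — the path is blocked at B.
Path 6: T → B ← C ← H ← P → U
  B is a collider here and neither B nor any of its descendants is conditioned on, so the collider stays closed — the path is blocked at B.
Every path is blocked, so T and U are d-separated given {G, P}.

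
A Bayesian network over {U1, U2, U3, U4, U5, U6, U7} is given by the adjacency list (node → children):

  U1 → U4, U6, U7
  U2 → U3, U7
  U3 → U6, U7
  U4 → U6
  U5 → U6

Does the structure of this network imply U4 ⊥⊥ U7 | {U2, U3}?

No — U4 and U7 are not d-separated given {U2, U3}.

Enumerating the 6 paths from U4 to U7 and testing each for blocking by {U2, U3}:
Path 1: U4 → U6 ← U3 ← U2 → U7
  U6 is a collider here and neither U6 nor any of its descendants is conditioned on, so the collider stays closed — the path is blocked at U6.
Path 2: U4 → U6 ← U3 → U7
  U6 is a collider here and neither U6 nor any of its descendants is conditioned on, so the collider stays closed — the path is blocked at U6.
Path 3: U4 → U6 ← U1 → U7
  U6 is a collider here and neither U6 nor any of its descendants is conditioned on, so the collider stays closed — the path is blocked at U6.
Path 4: U4 ← U1 → U6 ← U3 ← U2 → U7
  U6 is a collider here and neither U6 nor any of its descendants is conditioned on, so the collider stays closed — the path is blocked at U6.
Path 5: U4 ← U1 → U6 ← U3 → U7
  U6 is a collider here and neither U6 nor any of its descendants is conditioned on, so the collider stays closed — the path is blocked at U6.
Path 6: U4 ← U1 → U7
  U1 is a fork and U1 is not conditioned on — no node blocks this path, so it is active.
At least one path is unblocked, so d-separation fails.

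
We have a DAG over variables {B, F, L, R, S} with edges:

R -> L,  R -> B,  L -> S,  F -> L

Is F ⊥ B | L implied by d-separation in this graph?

Only one path connects F and B:
Path 1: F → L ← R → B
  L is a collider and L is conditioned on, which opens it; R is a fork and R is not conditioned on — no node blocks this path, so it is active.
At least one path is unblocked, so d-separation fails.

No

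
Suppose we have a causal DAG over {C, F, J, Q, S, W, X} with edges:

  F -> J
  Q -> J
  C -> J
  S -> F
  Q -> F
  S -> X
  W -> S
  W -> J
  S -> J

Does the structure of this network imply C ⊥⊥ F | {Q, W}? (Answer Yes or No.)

Yes — C and F are d-separated given {Q, W}.

4 paths connect C and F; each must be blocked for d-separation to hold:
  1. C → J ← W → S → F — J:collider[blocks]; W:fork[blocks]; S:chain[open] ⇒ blocked
  2. C → J ← S → F — J:collider[blocks]; S:fork[open] ⇒ blocked
  3. C → J ← F — J:collider[blocks] ⇒ blocked
  4. C → J ← Q → F — J:collider[blocks]; Q:fork[blocks] ⇒ blocked
All paths are blocked; C ⊥ F | {Q, W} holds.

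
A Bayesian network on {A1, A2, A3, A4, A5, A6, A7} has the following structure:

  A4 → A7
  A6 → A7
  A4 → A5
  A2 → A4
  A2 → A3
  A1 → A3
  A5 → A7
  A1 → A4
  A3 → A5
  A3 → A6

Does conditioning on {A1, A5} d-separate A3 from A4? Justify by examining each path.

We examine all 6 paths between A3 and A4:
Path 1: A3 ← A1 → A4
  A1 is a fork here and A1 is conditioned on, so the path is blocked at A1.
Path 2: A3 → A6 → A7 ← A4
  A7 is a collider here and neither A7 nor any of its descendants is conditioned on, so the collider stays closed — the path is blocked at A7.
Path 3: A3 → A6 → A7 ← A5 ← A4
  A7 is a collider here and neither A7 nor any of its descendants is conditioned on, so the collider stays closed — the path is blocked at A7.
Path 4: A3 → A5 ← A4
  A5 is a collider and A5 is conditioned on, which opens it — no node blocks this path, so it is active.
Path 5: A3 → A5 → A7 ← A4
  A5 is a chain here and A5 is conditioned on, so the path is blocked at A5.
Path 6: A3 ← A2 → A4
  A2 is a fork and A2 is not conditioned on — no node blocks this path, so it is active.
At least one path is unblocked, so d-separation fails.

No — A3 and A4 are not d-separated given {A1, A5}.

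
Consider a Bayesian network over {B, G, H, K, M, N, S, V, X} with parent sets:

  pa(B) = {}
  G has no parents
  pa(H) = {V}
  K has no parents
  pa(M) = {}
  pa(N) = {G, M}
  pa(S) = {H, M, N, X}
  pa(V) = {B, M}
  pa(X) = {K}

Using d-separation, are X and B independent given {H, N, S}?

There are 3 undirected paths between X and B; checking each against the conditioning set {H, N, S}:
  1. X → S ← H ← V ← B — S:collider[open]; H:chain[blocks]; V:chain[open] ⇒ blocked
  2. X → S ← M → V ← B — S:collider[open]; M:fork[open]; V:collider[open] ⇒ active
  3. X → S ← N ← M → V ← B — S:collider[open]; N:chain[blocks]; M:fork[open]; V:collider[open] ⇒ blocked
At least one path is unblocked, so d-separation fails.

No — X and B are not d-separated given {H, N, S}.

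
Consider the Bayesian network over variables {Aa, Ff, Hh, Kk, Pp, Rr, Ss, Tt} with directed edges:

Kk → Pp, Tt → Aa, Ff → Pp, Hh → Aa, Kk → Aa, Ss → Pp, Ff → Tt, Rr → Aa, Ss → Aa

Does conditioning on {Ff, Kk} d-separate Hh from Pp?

Enumerating the 3 paths from Hh to Pp and testing each for blocking by {Ff, Kk}:
  1. Hh → Aa ← Kk → Pp — Aa:collider[blocks]; Kk:fork[blocks] ⇒ blocked
  2. Hh → Aa ← Ss → Pp — Aa:collider[blocks]; Ss:fork[open] ⇒ blocked
  3. Hh → Aa ← Tt ← Ff → Pp — Aa:collider[blocks]; Tt:chain[open]; Ff:fork[blocks] ⇒ blocked
Since every path is blocked, d-separation holds.

Yes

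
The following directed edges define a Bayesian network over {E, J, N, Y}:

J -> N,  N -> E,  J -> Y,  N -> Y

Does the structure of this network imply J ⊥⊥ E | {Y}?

No

There are 2 undirected paths between J and E; checking each against the conditioning set {Y}:
Path 1: J → Y ← N → E
  Y is a collider and Y is conditioned on, which opens it; N is a fork and N is not conditioned on — no node blocks this path, so it is active.
Path 2: J → N → E
  N is a chain and N is not conditioned on — no node blocks this path, so it is active.
Since the path J → Y ← N → E is active, J and E are not d-separated given {Y}.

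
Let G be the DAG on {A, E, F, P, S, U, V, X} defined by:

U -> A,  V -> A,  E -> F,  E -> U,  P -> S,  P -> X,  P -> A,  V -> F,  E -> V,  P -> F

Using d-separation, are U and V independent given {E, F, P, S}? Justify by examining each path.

Yes — U and V are d-separated given {E, F, P, S}.

Enumerating the 6 paths from U to V and testing each for blocking by {E, F, P, S}:
Path 1: U ← E → V
  E is a fork here and E is conditioned on, so the path is blocked at E.
Path 2: U ← E → F ← V
  E is a fork here and E is conditioned on, so the path is blocked at E.
Path 3: U ← E → F ← P → A ← V
  E is a fork here and E is conditioned on, so the path is blocked at E.
Path 4: U → A ← V
  A is a collider here and neither A nor any of its descendants is conditioned on, so the collider stays closed — the path is blocked at A.
Path 5: U → A ← P → F ← V
  A is a collider here and neither A nor any of its descendants is conditioned on, so the collider stays closed — the path is blocked at A.
Path 6: U → A ← P → F ← E → V
  A is a collider here and neither A nor any of its descendants is conditioned on, so the collider stays closed — the path is blocked at A.
Every path is blocked, so U and V are d-separated given {E, F, P, S}.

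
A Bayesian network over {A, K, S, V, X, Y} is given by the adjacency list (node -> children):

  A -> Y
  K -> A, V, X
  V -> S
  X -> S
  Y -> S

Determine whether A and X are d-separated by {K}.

Yes

We examine all 4 paths between A and X:
  1. A → Y → S ← X — Y:chain[open]; S:collider[blocks] ⇒ blocked
  2. A → Y → S ← V ← K → X — Y:chain[open]; S:collider[blocks]; V:chain[open]; K:fork[blocks] ⇒ blocked
  3. A ← K → X — K:fork[blocks] ⇒ blocked
  4. A ← K → V → S ← X — K:fork[blocks]; V:chain[open]; S:collider[blocks] ⇒ blocked
Every path is blocked, so A and X are d-separated given {K}.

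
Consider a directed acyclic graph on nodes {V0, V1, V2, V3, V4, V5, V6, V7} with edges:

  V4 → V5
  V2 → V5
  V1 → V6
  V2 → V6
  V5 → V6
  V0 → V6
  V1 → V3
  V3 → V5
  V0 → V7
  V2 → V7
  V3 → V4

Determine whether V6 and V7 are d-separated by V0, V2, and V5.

There are 5 undirected paths between V6 and V7; checking each against the conditioning set {V0, V2, V5}:
Path 1: V6 ← V0 → V7
  V0 is a fork here and V0 is conditioned on, so the path is blocked at V0.
Path 2: V6 ← V5 ← V2 → V7
  V5 is a chain here and V5 is conditioned on, so the path is blocked at V5.
Path 3: V6 ← V1 → V3 → V5 ← V2 → V7
  V2 is a fork here and V2 is conditioned on, so the path is blocked at V2.
Path 4: V6 ← V1 → V3 → V4 → V5 ← V2 → V7
  V2 is a fork here and V2 is conditioned on, so the path is blocked at V2.
Path 5: V6 ← V2 → V7
  V2 is a fork here and V2 is conditioned on, so the path is blocked at V2.
All paths are blocked; V6 ⊥ V7 | {V0, V2, V5} holds.

Yes — V6 and V7 are d-separated given {V0, V2, V5}.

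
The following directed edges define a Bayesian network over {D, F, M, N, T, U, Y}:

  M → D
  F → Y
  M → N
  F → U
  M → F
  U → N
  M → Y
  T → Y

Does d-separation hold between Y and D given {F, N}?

There are 3 undirected paths between Y and D; checking each against the conditioning set {F, N}:
Path 1: Y ← M → D
  M is a fork and M is not conditioned on — no node blocks this path, so it is active.
Path 2: Y ← F ← M → D
  F is a chain here and F is conditioned on, so the path is blocked at F.
Path 3: Y ← F → U → N ← M → D
  F is a fork here and F is conditioned on, so the path is blocked at F.
Since the path Y ← M → D is active, Y and D are not d-separated given {F, N}.

No — Y and D are not d-separated given {F, N}.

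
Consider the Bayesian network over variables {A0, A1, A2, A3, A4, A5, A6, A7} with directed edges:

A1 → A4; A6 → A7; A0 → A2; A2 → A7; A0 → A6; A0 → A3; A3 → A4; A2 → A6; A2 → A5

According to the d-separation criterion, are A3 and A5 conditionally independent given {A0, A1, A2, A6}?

3 paths connect A3 and A5; each must be blocked for d-separation to hold:
Path 1: A3 ← A0 → A2 → A5
  A0 is a fork here and A0 is conditioned on, so the path is blocked at A0.
Path 2: A3 ← A0 → A6 ← A2 → A5
  A0 is a fork here and A0 is conditioned on, so the path is blocked at A0.
Path 3: A3 ← A0 → A6 → A7 ← A2 → A5
  A0 is a fork here and A0 is conditioned on, so the path is blocked at A0.
Every path is blocked, so A3 and A5 are d-separated given {A0, A1, A2, A6}.

Yes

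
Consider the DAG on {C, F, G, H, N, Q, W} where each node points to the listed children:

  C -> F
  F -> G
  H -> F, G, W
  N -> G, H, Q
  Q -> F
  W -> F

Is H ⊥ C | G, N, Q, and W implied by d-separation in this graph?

No — H and C are not d-separated given {G, N, Q, W}.

We examine all 6 paths between H and C:
Path 1: H → G ← N → Q → F ← C
  N is a fork here and N is conditioned on, so the path is blocked at N.
Path 2: H → G ← F ← C
  G is a collider and G is conditioned on, which opens it; F is a chain and F is not conditioned on — no node blocks this path, so it is active.
Path 3: H ← N → G ← F ← C
  N is a fork here and N is conditioned on, so the path is blocked at N.
Path 4: H ← N → Q → F ← C
  N is a fork here and N is conditioned on, so the path is blocked at N.
Path 5: H → F ← C
  F is a collider and its descendant G is conditioned on, which opens it — no node blocks this path, so it is active.
Path 6: H → W → F ← C
  W is a chain here and W is conditioned on, so the path is blocked at W.
At least one path is unblocked, so d-separation fails.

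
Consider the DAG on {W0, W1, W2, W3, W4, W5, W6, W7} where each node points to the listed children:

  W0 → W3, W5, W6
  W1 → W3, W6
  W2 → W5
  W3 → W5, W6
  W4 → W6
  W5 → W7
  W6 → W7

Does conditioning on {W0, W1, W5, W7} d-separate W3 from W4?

6 paths connect W3 and W4; each must be blocked for d-separation to hold:
Path 1: W3 → W6 ← W4
  W6 is a collider and its descendant W7 is conditioned on, which opens it — no node blocks this path, so it is active.
Path 2: W3 → W5 ← W0 → W6 ← W4
  W0 is a fork here and W0 is conditioned on, so the path is blocked at W0.
Path 3: W3 → W5 → W7 ← W6 ← W4
  W5 is a chain here and W5 is conditioned on, so the path is blocked at W5.
Path 4: W3 ← W0 → W6 ← W4
  W0 is a fork here and W0 is conditioned on, so the path is blocked at W0.
Path 5: W3 ← W0 → W5 → W7 ← W6 ← W4
  W0 is a fork here and W0 is conditioned on, so the path is blocked at W0.
Path 6: W3 ← W1 → W6 ← W4
  W1 is a fork here and W1 is conditioned on, so the path is blocked at W1.
At least one path is unblocked, so d-separation fails.

No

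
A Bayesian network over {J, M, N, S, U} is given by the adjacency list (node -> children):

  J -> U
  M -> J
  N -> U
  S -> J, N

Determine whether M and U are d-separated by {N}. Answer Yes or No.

No

There are 2 undirected paths between M and U; checking each against the conditioning set {N}:
Path 1: M → J ← S → N → U
  J is a collider here and neither J nor any of its descendants is conditioned on, so the collider stays closed — the path is blocked at J.
Path 2: M → J → U
  J is a chain and J is not conditioned on — no node blocks this path, so it is active.
At least one path is unblocked, so d-separation fails.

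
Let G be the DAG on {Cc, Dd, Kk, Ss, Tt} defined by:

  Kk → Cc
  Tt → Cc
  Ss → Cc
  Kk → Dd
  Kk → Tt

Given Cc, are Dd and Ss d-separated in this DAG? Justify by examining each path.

No

We examine all 2 paths between Dd and Ss:
Path 1: Dd ← Kk → Tt → Cc ← Ss
  Kk is a fork and Kk is not conditioned on; Tt is a chain and Tt is not conditioned on; Cc is a collider and Cc is conditioned on, which opens it — no node blocks this path, so it is active.
Path 2: Dd ← Kk → Cc ← Ss
  Kk is a fork and Kk is not conditioned on; Cc is a collider and Cc is conditioned on, which opens it — no node blocks this path, so it is active.
At least one path is unblocked, so d-separation fails.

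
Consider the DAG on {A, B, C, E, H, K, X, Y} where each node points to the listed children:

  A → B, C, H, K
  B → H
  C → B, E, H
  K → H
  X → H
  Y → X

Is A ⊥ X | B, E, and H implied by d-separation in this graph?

No

6 paths connect A and X; each must be blocked for d-separation to hold:
  1. A → B → H ← X — B:chain[blocks]; H:collider[open] ⇒ blocked
  2. A → B ← C → H ← X — B:collider[open]; C:fork[open]; H:collider[open] ⇒ active
  3. A → H ← X — H:collider[open] ⇒ active
  4. A → C → B → H ← X — C:chain[open]; B:chain[blocks]; H:collider[open] ⇒ blocked
  5. A → C → H ← X — C:chain[open]; H:collider[open] ⇒ active
  6. A → K → H ← X — K:chain[open]; H:collider[open] ⇒ active
Since the path A → B ← C → H ← X is active, A and X are not d-separated given {B, E, H}.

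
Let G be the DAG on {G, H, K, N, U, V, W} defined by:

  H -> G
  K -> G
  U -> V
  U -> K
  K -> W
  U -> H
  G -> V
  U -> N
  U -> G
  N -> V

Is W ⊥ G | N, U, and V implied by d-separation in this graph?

Enumerating the 5 paths from W to G and testing each for blocking by {N, U, V}:
Path 1: W ← K ← U → V ← G
  U is a fork here and U is conditioned on, so the path is blocked at U.
Path 2: W ← K ← U → N → V ← G
  U is a fork here and U is conditioned on, so the path is blocked at U.
Path 3: W ← K ← U → H → G
  U is a fork here and U is conditioned on, so the path is blocked at U.
Path 4: W ← K ← U → G
  U is a fork here and U is conditioned on, so the path is blocked at U.
Path 5: W ← K → G
  K is a fork and K is not conditioned on — no node blocks this path, so it is active.
At least one path is unblocked, so d-separation fails.

No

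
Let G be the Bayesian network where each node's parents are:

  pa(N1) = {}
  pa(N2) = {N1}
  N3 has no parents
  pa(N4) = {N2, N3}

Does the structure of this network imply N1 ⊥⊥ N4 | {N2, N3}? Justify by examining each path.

Only one path connects N1 and N4:
Path 1: N1 → N2 → N4
  N2 is a chain here and N2 is conditioned on, so the path is blocked at N2.
Every path is blocked, so N1 and N4 are d-separated given {N2, N3}.

Yes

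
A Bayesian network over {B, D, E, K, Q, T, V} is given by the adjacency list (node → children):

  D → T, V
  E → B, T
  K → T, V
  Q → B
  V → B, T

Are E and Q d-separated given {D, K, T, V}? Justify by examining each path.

4 paths connect E and Q; each must be blocked for d-separation to hold:
Path 1: E → B ← Q
  B is a collider here and neither B nor any of its descendants is conditioned on, so the collider stays closed — the path is blocked at B.
Path 2: E → T ← D → V → B ← Q
  D is a fork here and D is conditioned on, so the path is blocked at D.
Path 3: E → T ← V → B ← Q
  V is a fork here and V is conditioned on, so the path is blocked at V.
Path 4: E → T ← K → V → B ← Q
  K is a fork here and K is conditioned on, so the path is blocked at K.
Since every path is blocked, d-separation holds.

Yes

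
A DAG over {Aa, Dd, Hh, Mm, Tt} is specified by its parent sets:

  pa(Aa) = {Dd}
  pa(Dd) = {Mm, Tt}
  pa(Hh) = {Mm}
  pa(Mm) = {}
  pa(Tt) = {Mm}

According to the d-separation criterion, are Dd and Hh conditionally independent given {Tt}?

No — Dd and Hh are not d-separated given {Tt}.

Enumerating the 2 paths from Dd to Hh and testing each for blocking by {Tt}:
Path 1: Dd ← Tt ← Mm → Hh
  Tt is a chain here and Tt is conditioned on, so the path is blocked at Tt.
Path 2: Dd ← Mm → Hh
  Mm is a fork and Mm is not conditioned on — no node blocks this path, so it is active.
Because an active path exists, Dd and Hh are not d-separated.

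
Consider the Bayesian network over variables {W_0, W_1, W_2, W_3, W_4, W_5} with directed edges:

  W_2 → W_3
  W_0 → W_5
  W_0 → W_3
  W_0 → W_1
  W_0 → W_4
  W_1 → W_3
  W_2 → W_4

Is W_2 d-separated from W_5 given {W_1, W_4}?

Enumerating the 3 paths from W_2 to W_5 and testing each for blocking by {W_1, W_4}:
Path 1: W_2 → W_3 ← W_1 ← W_0 → W_5
  W_3 is a collider here and neither W_3 nor any of its descendants is conditioned on, so the collider stays closed — the path is blocked at W_3.
Path 2: W_2 → W_3 ← W_0 → W_5
  W_3 is a collider here and neither W_3 nor any of its descendants is conditioned on, so the collider stays closed — the path is blocked at W_3.
Path 3: W_2 → W_4 ← W_0 → W_5
  W_4 is a collider and W_4 is conditioned on, which opens it; W_0 is a fork and W_0 is not conditioned on — no node blocks this path, so it is active.
Because an active path exists, W_2 and W_5 are not d-separated.

No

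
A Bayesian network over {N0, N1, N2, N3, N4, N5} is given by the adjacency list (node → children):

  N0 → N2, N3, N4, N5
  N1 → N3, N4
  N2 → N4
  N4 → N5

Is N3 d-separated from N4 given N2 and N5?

We examine all 4 paths between N3 and N4:
Path 1: N3 ← N1 → N4
  N1 is a fork and N1 is not conditioned on — no node blocks this path, so it is active.
Path 2: N3 ← N0 → N4
  N0 is a fork and N0 is not conditioned on — no node blocks this path, so it is active.
Path 3: N3 ← N0 → N2 → N4
  N2 is a chain here and N2 is conditioned on, so the path is blocked at N2.
Path 4: N3 ← N0 → N5 ← N4
  N0 is a fork and N0 is not conditioned on; N5 is a collider and N5 is conditioned on, which opens it — no node blocks this path, so it is active.
Because an active path exists, N3 and N4 are not d-separated.

No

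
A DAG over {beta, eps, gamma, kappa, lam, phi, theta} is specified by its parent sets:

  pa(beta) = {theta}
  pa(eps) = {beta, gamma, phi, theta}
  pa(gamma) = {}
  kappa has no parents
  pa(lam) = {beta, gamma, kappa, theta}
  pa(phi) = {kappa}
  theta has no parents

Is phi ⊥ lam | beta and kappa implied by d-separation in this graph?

Enumerating the 6 paths from phi to lam and testing each for blocking by {beta, kappa}:
Path 1: phi → eps ← beta ← theta → lam
  eps is a collider here and neither eps nor any of its descendants is conditioned on, so the collider stays closed — the path is blocked at eps.
Path 2: phi → eps ← beta → lam
  eps is a collider here and neither eps nor any of its descendants is conditioned on, so the collider stays closed — the path is blocked at eps.
Path 3: phi → eps ← theta → beta → lam
  eps is a collider here and neither eps nor any of its descendants is conditioned on, so the collider stays closed — the path is blocked at eps.
Path 4: phi → eps ← theta → lam
  eps is a collider here and neither eps nor any of its descendants is conditioned on, so the collider stays closed — the path is blocked at eps.
Path 5: phi → eps ← gamma → lam
  eps is a collider here and neither eps nor any of its descendants is conditioned on, so the collider stays closed — the path is blocked at eps.
Path 6: phi ← kappa → lam
  kappa is a fork here and kappa is conditioned on, so the path is blocked at kappa.
Every path is blocked, so phi and lam are d-separated given {beta, kappa}.

Yes — phi and lam are d-separated given {beta, kappa}.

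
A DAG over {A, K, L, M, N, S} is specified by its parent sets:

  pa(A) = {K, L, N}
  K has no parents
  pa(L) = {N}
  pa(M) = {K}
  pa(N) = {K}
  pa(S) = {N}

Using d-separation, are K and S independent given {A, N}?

Yes

There are 3 undirected paths between K and S; checking each against the conditioning set {A, N}:
Path 1: K → A ← L ← N → S
  N is a fork here and N is conditioned on, so the path is blocked at N.
Path 2: K → A ← N → S
  N is a fork here and N is conditioned on, so the path is blocked at N.
Path 3: K → N → S
  N is a chain here and N is conditioned on, so the path is blocked at N.
Since every path is blocked, d-separation holds.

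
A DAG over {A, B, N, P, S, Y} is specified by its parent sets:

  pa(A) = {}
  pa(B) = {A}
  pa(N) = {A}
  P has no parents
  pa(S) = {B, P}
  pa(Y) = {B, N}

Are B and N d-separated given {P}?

No

Enumerating the 2 paths from B to N and testing each for blocking by {P}:
Path 1: B ← A → N
  A is a fork and A is not conditioned on — no node blocks this path, so it is active.
Path 2: B → Y ← N
  Y is a collider here and neither Y nor any of its descendants is conditioned on, so the collider stays closed — the path is blocked at Y.
Because an active path exists, B and N are not d-separated.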